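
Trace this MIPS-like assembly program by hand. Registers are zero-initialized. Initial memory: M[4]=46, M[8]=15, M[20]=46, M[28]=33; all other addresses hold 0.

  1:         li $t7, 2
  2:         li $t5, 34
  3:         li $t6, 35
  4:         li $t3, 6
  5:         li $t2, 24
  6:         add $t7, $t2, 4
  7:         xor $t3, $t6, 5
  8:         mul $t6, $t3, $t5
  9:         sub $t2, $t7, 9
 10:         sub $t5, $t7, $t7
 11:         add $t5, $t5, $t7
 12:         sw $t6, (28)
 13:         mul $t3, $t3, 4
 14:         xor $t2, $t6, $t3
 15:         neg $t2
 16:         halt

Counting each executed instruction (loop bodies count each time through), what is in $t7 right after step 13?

28

li $t7, 2 → $t7=2
li $t5, 34 → $t5=34
li $t6, 35 → $t6=35
li $t3, 6 → $t3=6
li $t2, 24 → $t2=24
add $t7, $t2, 4 → $t7=24+4=28
xor $t3, $t6, 5 → $t3=35^5=38
mul $t6, $t3, $t5 → $t6=38*34=1292
sub $t2, $t7, 9 → $t2=28-9=19
sub $t5, $t7, $t7 → $t5=28-28=0
add $t5, $t5, $t7 → $t5=0+28=28
sw $t6, (28) → M[28]=1292
mul $t3, $t3, 4 → $t3=38*4=152
After step 13: $t7 = 28.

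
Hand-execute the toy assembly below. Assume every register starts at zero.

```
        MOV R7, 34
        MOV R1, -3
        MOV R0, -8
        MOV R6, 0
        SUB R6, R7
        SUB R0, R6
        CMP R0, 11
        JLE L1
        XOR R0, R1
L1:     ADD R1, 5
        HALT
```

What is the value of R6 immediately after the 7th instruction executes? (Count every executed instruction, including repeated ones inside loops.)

MOV R7, 34 → R7=34
MOV R1, -3 → R1=-3
MOV R0, -8 → R0=-8
MOV R6, 0 → R6=0
SUB R6, R7 → R6=0-34=-34
SUB R0, R6 → R0=(-8)-(-34)=26
CMP R0, 11  (cmp 26,11)
After step 7: R6 = -34.

-34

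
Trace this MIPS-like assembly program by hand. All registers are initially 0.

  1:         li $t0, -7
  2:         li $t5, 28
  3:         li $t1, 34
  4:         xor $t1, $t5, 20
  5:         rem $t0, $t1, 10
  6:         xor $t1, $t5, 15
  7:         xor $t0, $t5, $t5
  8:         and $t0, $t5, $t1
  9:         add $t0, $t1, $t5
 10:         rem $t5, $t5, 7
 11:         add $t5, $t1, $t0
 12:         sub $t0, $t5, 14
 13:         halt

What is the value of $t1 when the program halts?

19

li $t0, -7 → $t0=-7
li $t5, 28 → $t5=28
li $t1, 34 → $t1=34
xor $t1, $t5, 20 → $t1=28^20=8
rem $t0, $t1, 10 → $t0=8%10=8
xor $t1, $t5, 15 → $t1=28^15=19
xor $t0, $t5, $t5 → $t0=28^28=0
and $t0, $t5, $t1 → $t0=28&19=16
add $t0, $t1, $t5 → $t0=19+28=47
rem $t5, $t5, 7 → $t5=28%7=0
add $t5, $t1, $t0 → $t5=19+47=66
sub $t0, $t5, 14 → $t0=66-14=52
halt.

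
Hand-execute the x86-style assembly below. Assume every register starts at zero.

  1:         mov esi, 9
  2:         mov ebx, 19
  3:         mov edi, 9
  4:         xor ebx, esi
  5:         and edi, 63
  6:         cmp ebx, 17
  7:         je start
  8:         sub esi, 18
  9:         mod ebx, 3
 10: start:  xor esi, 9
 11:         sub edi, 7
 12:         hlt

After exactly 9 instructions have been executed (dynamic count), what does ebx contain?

after mov esi, 9: esi=9
after mov ebx, 19: ebx=19
after mov edi, 9: edi=9
after xor ebx, esi: ebx=19^9=26
after and edi, 63: edi=9&63=9
cmp ebx, 17  (cmp 26,17)
je start: not taken
after sub esi, 18: esi=9-18=-9
after mod ebx, 3: ebx=26%3=2
After step 9: ebx = 2.

2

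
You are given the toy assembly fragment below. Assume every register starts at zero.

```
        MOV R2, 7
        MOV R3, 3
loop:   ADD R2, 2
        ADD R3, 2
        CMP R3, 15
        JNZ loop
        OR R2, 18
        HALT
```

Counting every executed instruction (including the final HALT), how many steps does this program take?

after MOV R2, 7: R2=7
after MOV R3, 3: R3=3
after ADD R2, 2: R2=7+2=9
after ADD R3, 2: R3=3+2=5
CMP R3, 15  (cmp 5,15)
JNZ loop: taken
after ADD R2, 2: R2=9+2=11
after ADD R3, 2: R3=5+2=7
CMP R3, 15  (cmp 7,15)
JNZ loop: taken
after ADD R2, 2: R2=11+2=13
after ADD R3, 2: R3=7+2=9
CMP R3, 15  (cmp 9,15)
JNZ loop: taken
after ADD R2, 2: R2=13+2=15
after ADD R3, 2: R3=9+2=11
CMP R3, 15  (cmp 11,15)
JNZ loop: taken
after ADD R2, 2: R2=15+2=17
after ADD R3, 2: R3=11+2=13
CMP R3, 15  (cmp 13,15)
JNZ loop: taken
after ADD R2, 2: R2=17+2=19
after ADD R3, 2: R3=13+2=15
CMP R3, 15  (cmp 15,15)
JNZ loop: not taken
after OR R2, 18: R2=19|18=19
halt.
Total executed instructions: 28.

28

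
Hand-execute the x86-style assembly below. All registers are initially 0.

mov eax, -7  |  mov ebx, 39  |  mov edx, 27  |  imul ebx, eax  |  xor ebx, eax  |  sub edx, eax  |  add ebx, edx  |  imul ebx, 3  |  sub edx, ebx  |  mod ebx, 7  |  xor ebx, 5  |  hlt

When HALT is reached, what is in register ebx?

after mov eax, -7: eax=-7
after mov ebx, 39: ebx=39
after mov edx, 27: edx=27
after imul ebx, eax: ebx=39*(-7)=-273
after xor ebx, eax: ebx=(-273)^(-7)=278
after sub edx, eax: edx=27-(-7)=34
after add ebx, edx: ebx=278+34=312
after imul ebx, 3: ebx=312*3=936
after sub edx, ebx: edx=34-936=-902
after mod ebx, 7: ebx=936%7=5
after xor ebx, 5: ebx=5^5=0
halt.

0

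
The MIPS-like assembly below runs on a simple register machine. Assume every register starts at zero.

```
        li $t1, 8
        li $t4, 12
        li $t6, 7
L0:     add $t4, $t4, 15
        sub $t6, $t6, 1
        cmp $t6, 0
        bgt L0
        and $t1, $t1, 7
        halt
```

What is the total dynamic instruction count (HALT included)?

$t1=8
$t4=12
$t6=7
$t4=12+15=27
$t6=7-1=6
cmp $t6, 0  (cmp 6,0)
bgt L0: taken
$t4=27+15=42
$t6=6-1=5
cmp $t6, 0  (cmp 5,0)
bgt L0: taken
$t4=42+15=57
$t6=5-1=4
cmp $t6, 0  (cmp 4,0)
bgt L0: taken
$t4=57+15=72
$t6=4-1=3
cmp $t6, 0  (cmp 3,0)
bgt L0: taken
$t4=72+15=87
$t6=3-1=2
cmp $t6, 0  (cmp 2,0)
bgt L0: taken
$t4=87+15=102
$t6=2-1=1
cmp $t6, 0  (cmp 1,0)
bgt L0: taken
$t4=102+15=117
$t6=1-1=0
cmp $t6, 0  (cmp 0,0)
bgt L0: not taken
$t1=8&7=0
halt.
Total executed instructions: 33.

33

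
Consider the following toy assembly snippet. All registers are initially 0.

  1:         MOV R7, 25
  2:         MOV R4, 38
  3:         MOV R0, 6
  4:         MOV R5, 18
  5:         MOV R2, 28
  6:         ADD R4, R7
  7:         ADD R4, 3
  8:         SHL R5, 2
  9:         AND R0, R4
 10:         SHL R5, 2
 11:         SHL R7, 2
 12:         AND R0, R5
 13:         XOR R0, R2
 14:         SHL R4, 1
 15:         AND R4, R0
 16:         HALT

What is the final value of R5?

R7=25
R4=38
R0=6
R5=18
R2=28
R4=38+25=63
R4=63+3=66
R5=18<<2=72
R0=6&66=2
R5=72<<2=288
R7=25<<2=100
R0=2&288=0
R0=0^28=28
R4=66<<1=132
R4=132&28=4
halt.

288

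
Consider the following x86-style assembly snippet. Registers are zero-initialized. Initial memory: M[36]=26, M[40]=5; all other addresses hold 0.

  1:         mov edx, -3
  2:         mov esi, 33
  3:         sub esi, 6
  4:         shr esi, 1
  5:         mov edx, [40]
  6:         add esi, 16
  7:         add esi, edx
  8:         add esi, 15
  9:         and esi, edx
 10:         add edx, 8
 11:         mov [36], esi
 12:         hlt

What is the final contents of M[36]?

after mov edx, -3: edx=-3
after mov esi, 33: esi=33
after sub esi, 6: esi=33-6=27
after shr esi, 1: esi=27>>1=13
after mov edx, [40]: edx=M[40]=5
after add esi, 16: esi=13+16=29
after add esi, edx: esi=29+5=34
after add esi, 15: esi=34+15=49
after and esi, edx: esi=49&5=1
after add edx, 8: edx=5+8=13
mov [36], esi → M[36]=1
halt.

1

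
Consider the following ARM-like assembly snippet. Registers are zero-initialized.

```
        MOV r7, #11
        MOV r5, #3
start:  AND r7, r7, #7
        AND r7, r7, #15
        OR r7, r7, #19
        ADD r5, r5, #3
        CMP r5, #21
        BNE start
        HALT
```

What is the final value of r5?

21

MOV r7, #11 → r7=11
MOV r5, #3 → r5=3
AND r7, r7, #7 → r7=11&7=3
AND r7, r7, #15 → r7=3&15=3
OR r7, r7, #19 → r7=3|19=19
ADD r5, r5, #3 → r5=3+3=6
CMP r5, #21  (cmp 6,21)
BNE start: taken
AND r7, r7, #7 → r7=19&7=3
AND r7, r7, #15 → r7=3&15=3
OR r7, r7, #19 → r7=3|19=19
ADD r5, r5, #3 → r5=6+3=9
CMP r5, #21  (cmp 9,21)
BNE start: taken
AND r7, r7, #7 → r7=19&7=3
AND r7, r7, #15 → r7=3&15=3
OR r7, r7, #19 → r7=3|19=19
ADD r5, r5, #3 → r5=9+3=12
CMP r5, #21  (cmp 12,21)
BNE start: taken
AND r7, r7, #7 → r7=19&7=3
AND r7, r7, #15 → r7=3&15=3
OR r7, r7, #19 → r7=3|19=19
ADD r5, r5, #3 → r5=12+3=15
CMP r5, #21  (cmp 15,21)
BNE start: taken
AND r7, r7, #7 → r7=19&7=3
AND r7, r7, #15 → r7=3&15=3
OR r7, r7, #19 → r7=3|19=19
ADD r5, r5, #3 → r5=15+3=18
CMP r5, #21  (cmp 18,21)
BNE start: taken
AND r7, r7, #7 → r7=19&7=3
AND r7, r7, #15 → r7=3&15=3
OR r7, r7, #19 → r7=3|19=19
ADD r5, r5, #3 → r5=18+3=21
CMP r5, #21  (cmp 21,21)
BNE start: not taken
halt.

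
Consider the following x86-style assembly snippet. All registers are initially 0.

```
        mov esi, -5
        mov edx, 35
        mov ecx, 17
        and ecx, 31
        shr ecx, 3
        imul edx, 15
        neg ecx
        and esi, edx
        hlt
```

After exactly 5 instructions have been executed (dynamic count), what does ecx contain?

2

mov esi, -5 → esi=-5
mov edx, 35 → edx=35
mov ecx, 17 → ecx=17
and ecx, 31 → ecx=17&31=17
shr ecx, 3 → ecx=17>>3=2
After step 5: ecx = 2.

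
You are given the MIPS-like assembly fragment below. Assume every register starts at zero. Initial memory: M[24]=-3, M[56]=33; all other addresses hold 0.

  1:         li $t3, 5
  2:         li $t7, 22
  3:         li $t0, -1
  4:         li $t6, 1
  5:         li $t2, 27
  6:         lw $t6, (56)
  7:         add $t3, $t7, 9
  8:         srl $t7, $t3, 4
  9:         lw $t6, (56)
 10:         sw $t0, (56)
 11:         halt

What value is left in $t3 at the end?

after li $t3, 5: $t3=5
after li $t7, 22: $t7=22
after li $t0, -1: $t0=-1
after li $t6, 1: $t6=1
after li $t2, 27: $t2=27
after lw $t6, (56): $t6=M[56]=33
after add $t3, $t7, 9: $t3=22+9=31
after srl $t7, $t3, 4: $t7=31>>4=1
after lw $t6, (56): $t6=M[56]=33
sw $t0, (56) → M[56]=-1
halt.

31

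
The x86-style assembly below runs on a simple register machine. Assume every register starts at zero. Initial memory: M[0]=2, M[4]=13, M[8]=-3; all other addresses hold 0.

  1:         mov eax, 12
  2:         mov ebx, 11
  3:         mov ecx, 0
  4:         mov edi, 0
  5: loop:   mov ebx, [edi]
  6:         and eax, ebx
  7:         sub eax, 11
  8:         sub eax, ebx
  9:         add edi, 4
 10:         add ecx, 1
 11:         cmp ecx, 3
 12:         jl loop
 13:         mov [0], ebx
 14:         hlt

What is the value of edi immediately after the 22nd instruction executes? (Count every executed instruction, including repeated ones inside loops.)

8

mov eax, 12 → eax=12
mov ebx, 11 → ebx=11
mov ecx, 0 → ecx=0
mov edi, 0 → edi=0
mov ebx, [edi] → ebx=M[0]=2
and eax, ebx → eax=12&2=0
sub eax, 11 → eax=0-11=-11
sub eax, ebx → eax=(-11)-2=-13
add edi, 4 → edi=0+4=4
add ecx, 1 → ecx=0+1=1
cmp ecx, 3  (cmp 1,3)
jl loop: taken
mov ebx, [edi] → ebx=M[4]=13
and eax, ebx → eax=(-13)&13=1
sub eax, 11 → eax=1-11=-10
sub eax, ebx → eax=(-10)-13=-23
add edi, 4 → edi=4+4=8
add ecx, 1 → ecx=1+1=2
cmp ecx, 3  (cmp 2,3)
jl loop: taken
mov ebx, [edi] → ebx=M[8]=-3
and eax, ebx → eax=(-23)&(-3)=-23
After step 22: edi = 8.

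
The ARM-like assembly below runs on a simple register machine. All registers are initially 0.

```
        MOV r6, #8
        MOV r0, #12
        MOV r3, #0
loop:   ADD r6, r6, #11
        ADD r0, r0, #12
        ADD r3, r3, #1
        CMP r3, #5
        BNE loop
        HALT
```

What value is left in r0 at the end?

72

after MOV r6, #8: r6=8
after MOV r0, #12: r0=12
after MOV r3, #0: r3=0
after ADD r6, r6, #11: r6=8+11=19
after ADD r0, r0, #12: r0=12+12=24
after ADD r3, r3, #1: r3=0+1=1
CMP r3, #5  (cmp 1,5)
BNE loop: taken
after ADD r6, r6, #11: r6=19+11=30
after ADD r0, r0, #12: r0=24+12=36
after ADD r3, r3, #1: r3=1+1=2
CMP r3, #5  (cmp 2,5)
BNE loop: taken
after ADD r6, r6, #11: r6=30+11=41
after ADD r0, r0, #12: r0=36+12=48
after ADD r3, r3, #1: r3=2+1=3
CMP r3, #5  (cmp 3,5)
BNE loop: taken
after ADD r6, r6, #11: r6=41+11=52
after ADD r0, r0, #12: r0=48+12=60
after ADD r3, r3, #1: r3=3+1=4
CMP r3, #5  (cmp 4,5)
BNE loop: taken
after ADD r6, r6, #11: r6=52+11=63
after ADD r0, r0, #12: r0=60+12=72
after ADD r3, r3, #1: r3=4+1=5
CMP r3, #5  (cmp 5,5)
BNE loop: not taken
halt.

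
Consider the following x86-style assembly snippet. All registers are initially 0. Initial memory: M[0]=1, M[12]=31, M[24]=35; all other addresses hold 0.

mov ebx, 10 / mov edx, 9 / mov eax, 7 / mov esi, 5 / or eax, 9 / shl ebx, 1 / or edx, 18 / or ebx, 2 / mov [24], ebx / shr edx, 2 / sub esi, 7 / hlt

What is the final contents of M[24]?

22

after mov ebx, 10: ebx=10
after mov edx, 9: edx=9
after mov eax, 7: eax=7
after mov esi, 5: esi=5
after or eax, 9: eax=7|9=15
after shl ebx, 1: ebx=10<<1=20
after or edx, 18: edx=9|18=27
after or ebx, 2: ebx=20|2=22
mov [24], ebx → M[24]=22
after shr edx, 2: edx=27>>2=6
after sub esi, 7: esi=5-7=-2
halt.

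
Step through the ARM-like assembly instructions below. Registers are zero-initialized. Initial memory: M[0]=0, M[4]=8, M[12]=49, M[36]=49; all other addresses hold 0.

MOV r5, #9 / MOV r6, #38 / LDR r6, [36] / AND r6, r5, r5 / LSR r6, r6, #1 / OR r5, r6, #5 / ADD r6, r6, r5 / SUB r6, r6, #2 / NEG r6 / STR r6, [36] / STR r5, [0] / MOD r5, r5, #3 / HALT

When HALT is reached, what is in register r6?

-7

MOV r5, #9 → r5=9
MOV r6, #38 → r6=38
LDR r6, [36] → r6=M[36]=49
AND r6, r5, r5 → r6=9&9=9
LSR r6, r6, #1 → r6=9>>1=4
OR r5, r6, #5 → r5=4|5=5
ADD r6, r6, r5 → r6=4+5=9
SUB r6, r6, #2 → r6=9-2=7
NEG r6 → r6=-(7)=-7
STR r6, [36] → M[36]=-7
STR r5, [0] → M[0]=5
MOD r5, r5, #3 → r5=5%3=2
halt.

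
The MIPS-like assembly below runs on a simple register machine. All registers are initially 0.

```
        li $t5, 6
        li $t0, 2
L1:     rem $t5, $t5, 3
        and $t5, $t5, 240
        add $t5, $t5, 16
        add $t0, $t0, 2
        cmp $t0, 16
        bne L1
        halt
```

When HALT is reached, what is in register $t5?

16

li $t5, 6 → $t5=6
li $t0, 2 → $t0=2
rem $t5, $t5, 3 → $t5=6%3=0
and $t5, $t5, 240 → $t5=0&240=0
add $t5, $t5, 16 → $t5=0+16=16
add $t0, $t0, 2 → $t0=2+2=4
cmp $t0, 16  (cmp 4,16)
bne L1: taken
rem $t5, $t5, 3 → $t5=16%3=1
and $t5, $t5, 240 → $t5=1&240=0
add $t5, $t5, 16 → $t5=0+16=16
add $t0, $t0, 2 → $t0=4+2=6
cmp $t0, 16  (cmp 6,16)
bne L1: taken
rem $t5, $t5, 3 → $t5=16%3=1
and $t5, $t5, 240 → $t5=1&240=0
add $t5, $t5, 16 → $t5=0+16=16
add $t0, $t0, 2 → $t0=6+2=8
cmp $t0, 16  (cmp 8,16)
bne L1: taken
rem $t5, $t5, 3 → $t5=16%3=1
and $t5, $t5, 240 → $t5=1&240=0
add $t5, $t5, 16 → $t5=0+16=16
add $t0, $t0, 2 → $t0=8+2=10
cmp $t0, 16  (cmp 10,16)
bne L1: taken
rem $t5, $t5, 3 → $t5=16%3=1
and $t5, $t5, 240 → $t5=1&240=0
add $t5, $t5, 16 → $t5=0+16=16
add $t0, $t0, 2 → $t0=10+2=12
cmp $t0, 16  (cmp 12,16)
bne L1: taken
rem $t5, $t5, 3 → $t5=16%3=1
and $t5, $t5, 240 → $t5=1&240=0
add $t5, $t5, 16 → $t5=0+16=16
add $t0, $t0, 2 → $t0=12+2=14
cmp $t0, 16  (cmp 14,16)
bne L1: taken
rem $t5, $t5, 3 → $t5=16%3=1
and $t5, $t5, 240 → $t5=1&240=0
add $t5, $t5, 16 → $t5=0+16=16
add $t0, $t0, 2 → $t0=14+2=16
cmp $t0, 16  (cmp 16,16)
bne L1: not taken
halt.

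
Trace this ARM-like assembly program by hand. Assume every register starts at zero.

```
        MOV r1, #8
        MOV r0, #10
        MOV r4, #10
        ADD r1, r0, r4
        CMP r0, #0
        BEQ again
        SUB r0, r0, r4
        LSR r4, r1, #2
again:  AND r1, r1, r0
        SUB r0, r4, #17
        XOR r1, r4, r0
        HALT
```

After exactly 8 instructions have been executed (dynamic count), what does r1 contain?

20

after MOV r1, #8: r1=8
after MOV r0, #10: r0=10
after MOV r4, #10: r4=10
after ADD r1, r0, r4: r1=10+10=20
CMP r0, #0  (cmp 10,0)
BEQ again: not taken
after SUB r0, r0, r4: r0=10-10=0
after LSR r4, r1, #2: r4=20>>2=5
After step 8: r1 = 20.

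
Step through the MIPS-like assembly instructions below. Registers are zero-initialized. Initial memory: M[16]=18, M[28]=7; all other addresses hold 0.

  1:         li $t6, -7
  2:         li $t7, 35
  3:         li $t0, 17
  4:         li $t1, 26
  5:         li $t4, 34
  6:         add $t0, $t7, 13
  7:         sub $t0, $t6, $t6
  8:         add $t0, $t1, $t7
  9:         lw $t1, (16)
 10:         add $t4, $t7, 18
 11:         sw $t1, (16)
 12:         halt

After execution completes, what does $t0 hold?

61

after li $t6, -7: $t6=-7
after li $t7, 35: $t7=35
after li $t0, 17: $t0=17
after li $t1, 26: $t1=26
after li $t4, 34: $t4=34
after add $t0, $t7, 13: $t0=35+13=48
after sub $t0, $t6, $t6: $t0=(-7)-(-7)=0
after add $t0, $t1, $t7: $t0=26+35=61
after lw $t1, (16): $t1=M[16]=18
after add $t4, $t7, 18: $t4=35+18=53
sw $t1, (16) → M[16]=18
halt.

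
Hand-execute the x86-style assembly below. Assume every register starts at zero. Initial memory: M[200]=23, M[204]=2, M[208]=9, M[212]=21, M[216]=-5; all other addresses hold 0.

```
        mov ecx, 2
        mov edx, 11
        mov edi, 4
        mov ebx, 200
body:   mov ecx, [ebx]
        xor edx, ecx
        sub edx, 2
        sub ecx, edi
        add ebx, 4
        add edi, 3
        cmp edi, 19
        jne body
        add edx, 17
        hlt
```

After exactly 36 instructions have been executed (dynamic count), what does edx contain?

ecx=2
edx=11
edi=4
ebx=200
ecx=M[200]=23
edx=11^23=28
edx=28-2=26
ecx=23-4=19
ebx=200+4=204
edi=4+3=7
cmp edi, 19  (cmp 7,19)
jne body: taken
ecx=M[204]=2
edx=26^2=24
edx=24-2=22
ecx=2-7=-5
ebx=204+4=208
edi=7+3=10
cmp edi, 19  (cmp 10,19)
jne body: taken
ecx=M[208]=9
edx=22^9=31
edx=31-2=29
ecx=9-10=-1
ebx=208+4=212
edi=10+3=13
cmp edi, 19  (cmp 13,19)
jne body: taken
ecx=M[212]=21
edx=29^21=8
edx=8-2=6
ecx=21-13=8
ebx=212+4=216
edi=13+3=16
cmp edi, 19  (cmp 16,19)
jne body: taken
After step 36: edx = 6.

6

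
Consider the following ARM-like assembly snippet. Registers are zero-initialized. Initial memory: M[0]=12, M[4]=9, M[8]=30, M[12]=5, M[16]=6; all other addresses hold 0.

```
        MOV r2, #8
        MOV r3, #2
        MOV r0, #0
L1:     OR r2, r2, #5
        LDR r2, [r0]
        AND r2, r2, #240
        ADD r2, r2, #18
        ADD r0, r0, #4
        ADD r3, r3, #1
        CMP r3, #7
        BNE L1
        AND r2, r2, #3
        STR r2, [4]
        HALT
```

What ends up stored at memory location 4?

2

after MOV r2, #8: r2=8
after MOV r3, #2: r3=2
after MOV r0, #0: r0=0
after OR r2, r2, #5: r2=8|5=13
after LDR r2, [r0]: r2=M[0]=12
after AND r2, r2, #240: r2=12&240=0
after ADD r2, r2, #18: r2=0+18=18
after ADD r0, r0, #4: r0=0+4=4
after ADD r3, r3, #1: r3=2+1=3
CMP r3, #7  (cmp 3,7)
BNE L1: taken
after OR r2, r2, #5: r2=18|5=23
after LDR r2, [r0]: r2=M[4]=9
after AND r2, r2, #240: r2=9&240=0
after ADD r2, r2, #18: r2=0+18=18
after ADD r0, r0, #4: r0=4+4=8
after ADD r3, r3, #1: r3=3+1=4
CMP r3, #7  (cmp 4,7)
BNE L1: taken
after OR r2, r2, #5: r2=18|5=23
after LDR r2, [r0]: r2=M[8]=30
after AND r2, r2, #240: r2=30&240=16
after ADD r2, r2, #18: r2=16+18=34
after ADD r0, r0, #4: r0=8+4=12
after ADD r3, r3, #1: r3=4+1=5
CMP r3, #7  (cmp 5,7)
BNE L1: taken
after OR r2, r2, #5: r2=34|5=39
after LDR r2, [r0]: r2=M[12]=5
after AND r2, r2, #240: r2=5&240=0
after ADD r2, r2, #18: r2=0+18=18
after ADD r0, r0, #4: r0=12+4=16
after ADD r3, r3, #1: r3=5+1=6
CMP r3, #7  (cmp 6,7)
BNE L1: taken
after OR r2, r2, #5: r2=18|5=23
after LDR r2, [r0]: r2=M[16]=6
after AND r2, r2, #240: r2=6&240=0
after ADD r2, r2, #18: r2=0+18=18
after ADD r0, r0, #4: r0=16+4=20
after ADD r3, r3, #1: r3=6+1=7
CMP r3, #7  (cmp 7,7)
BNE L1: not taken
after AND r2, r2, #3: r2=18&3=2
STR r2, [4] → M[4]=2
halt.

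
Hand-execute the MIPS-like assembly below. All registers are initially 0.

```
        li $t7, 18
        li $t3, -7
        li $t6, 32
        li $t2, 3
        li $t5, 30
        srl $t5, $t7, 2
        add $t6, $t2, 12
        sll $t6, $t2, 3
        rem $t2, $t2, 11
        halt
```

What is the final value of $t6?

$t7=18
$t3=-7
$t6=32
$t2=3
$t5=30
$t5=18>>2=4
$t6=3+12=15
$t6=3<<3=24
$t2=3%11=3
halt.

24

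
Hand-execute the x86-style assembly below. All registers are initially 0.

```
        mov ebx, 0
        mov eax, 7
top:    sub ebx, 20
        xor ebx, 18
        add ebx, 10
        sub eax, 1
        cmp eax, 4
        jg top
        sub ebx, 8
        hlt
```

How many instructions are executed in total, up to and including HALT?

22

ebx=0
eax=7
ebx=0-20=-20
ebx=(-20)^18=-2
ebx=(-2)+10=8
eax=7-1=6
cmp eax, 4  (cmp 6,4)
jg top: taken
ebx=8-20=-12
ebx=(-12)^18=-26
ebx=(-26)+10=-16
eax=6-1=5
cmp eax, 4  (cmp 5,4)
jg top: taken
ebx=(-16)-20=-36
ebx=(-36)^18=-50
ebx=(-50)+10=-40
eax=5-1=4
cmp eax, 4  (cmp 4,4)
jg top: not taken
ebx=(-40)-8=-48
halt.
Total executed instructions: 22.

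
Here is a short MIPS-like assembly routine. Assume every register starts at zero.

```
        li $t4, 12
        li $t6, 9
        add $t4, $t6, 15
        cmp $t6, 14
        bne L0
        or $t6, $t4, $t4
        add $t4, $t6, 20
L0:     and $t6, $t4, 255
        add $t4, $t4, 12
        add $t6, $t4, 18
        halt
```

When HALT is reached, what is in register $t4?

$t4=12
$t6=9
$t4=9+15=24
cmp $t6, 14  (cmp 9,14)
bne L0: taken
$t6=24&255=24
$t4=24+12=36
$t6=36+18=54
halt.

36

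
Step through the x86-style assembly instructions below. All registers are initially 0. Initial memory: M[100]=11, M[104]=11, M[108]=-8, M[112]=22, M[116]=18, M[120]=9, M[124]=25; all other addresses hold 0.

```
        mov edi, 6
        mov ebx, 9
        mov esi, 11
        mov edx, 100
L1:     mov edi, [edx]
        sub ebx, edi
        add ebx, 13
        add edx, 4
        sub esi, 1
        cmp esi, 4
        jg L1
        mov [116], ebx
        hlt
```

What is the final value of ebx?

12

mov edi, 6 → edi=6
mov ebx, 9 → ebx=9
mov esi, 11 → esi=11
mov edx, 100 → edx=100
mov edi, [edx] → edi=M[100]=11
sub ebx, edi → ebx=9-11=-2
add ebx, 13 → ebx=(-2)+13=11
add edx, 4 → edx=100+4=104
sub esi, 1 → esi=11-1=10
cmp esi, 4  (cmp 10,4)
jg L1: taken
mov edi, [edx] → edi=M[104]=11
sub ebx, edi → ebx=11-11=0
add ebx, 13 → ebx=0+13=13
add edx, 4 → edx=104+4=108
sub esi, 1 → esi=10-1=9
cmp esi, 4  (cmp 9,4)
jg L1: taken
mov edi, [edx] → edi=M[108]=-8
sub ebx, edi → ebx=13-(-8)=21
add ebx, 13 → ebx=21+13=34
add edx, 4 → edx=108+4=112
sub esi, 1 → esi=9-1=8
cmp esi, 4  (cmp 8,4)
jg L1: taken
mov edi, [edx] → edi=M[112]=22
sub ebx, edi → ebx=34-22=12
add ebx, 13 → ebx=12+13=25
add edx, 4 → edx=112+4=116
sub esi, 1 → esi=8-1=7
cmp esi, 4  (cmp 7,4)
jg L1: taken
mov edi, [edx] → edi=M[116]=18
sub ebx, edi → ebx=25-18=7
add ebx, 13 → ebx=7+13=20
add edx, 4 → edx=116+4=120
sub esi, 1 → esi=7-1=6
cmp esi, 4  (cmp 6,4)
jg L1: taken
mov edi, [edx] → edi=M[120]=9
sub ebx, edi → ebx=20-9=11
add ebx, 13 → ebx=11+13=24
add edx, 4 → edx=120+4=124
sub esi, 1 → esi=6-1=5
cmp esi, 4  (cmp 5,4)
jg L1: taken
mov edi, [edx] → edi=M[124]=25
sub ebx, edi → ebx=24-25=-1
add ebx, 13 → ebx=(-1)+13=12
add edx, 4 → edx=124+4=128
sub esi, 1 → esi=5-1=4
cmp esi, 4  (cmp 4,4)
jg L1: not taken
mov [116], ebx → M[116]=12
halt.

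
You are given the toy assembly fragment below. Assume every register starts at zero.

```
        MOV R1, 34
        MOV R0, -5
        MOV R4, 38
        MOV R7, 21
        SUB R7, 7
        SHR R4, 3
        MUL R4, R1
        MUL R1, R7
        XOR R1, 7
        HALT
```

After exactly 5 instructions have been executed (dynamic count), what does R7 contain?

R1=34
R0=-5
R4=38
R7=21
R7=21-7=14
After step 5: R7 = 14.

14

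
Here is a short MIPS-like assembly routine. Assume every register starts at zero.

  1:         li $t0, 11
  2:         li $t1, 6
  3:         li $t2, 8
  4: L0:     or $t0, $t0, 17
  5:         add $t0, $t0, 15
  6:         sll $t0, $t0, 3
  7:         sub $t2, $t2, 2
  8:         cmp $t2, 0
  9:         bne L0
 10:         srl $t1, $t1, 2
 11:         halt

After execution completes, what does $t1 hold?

after li $t0, 11: $t0=11
after li $t1, 6: $t1=6
after li $t2, 8: $t2=8
after or $t0, $t0, 17: $t0=11|17=27
after add $t0, $t0, 15: $t0=27+15=42
after sll $t0, $t0, 3: $t0=42<<3=336
after sub $t2, $t2, 2: $t2=8-2=6
cmp $t2, 0  (cmp 6,0)
bne L0: taken
after or $t0, $t0, 17: $t0=336|17=337
after add $t0, $t0, 15: $t0=337+15=352
after sll $t0, $t0, 3: $t0=352<<3=2816
after sub $t2, $t2, 2: $t2=6-2=4
cmp $t2, 0  (cmp 4,0)
bne L0: taken
after or $t0, $t0, 17: $t0=2816|17=2833
after add $t0, $t0, 15: $t0=2833+15=2848
after sll $t0, $t0, 3: $t0=2848<<3=22784
after sub $t2, $t2, 2: $t2=4-2=2
cmp $t2, 0  (cmp 2,0)
bne L0: taken
after or $t0, $t0, 17: $t0=22784|17=22801
after add $t0, $t0, 15: $t0=22801+15=22816
after sll $t0, $t0, 3: $t0=22816<<3=182528
after sub $t2, $t2, 2: $t2=2-2=0
cmp $t2, 0  (cmp 0,0)
bne L0: not taken
after srl $t1, $t1, 2: $t1=6>>2=1
halt.

1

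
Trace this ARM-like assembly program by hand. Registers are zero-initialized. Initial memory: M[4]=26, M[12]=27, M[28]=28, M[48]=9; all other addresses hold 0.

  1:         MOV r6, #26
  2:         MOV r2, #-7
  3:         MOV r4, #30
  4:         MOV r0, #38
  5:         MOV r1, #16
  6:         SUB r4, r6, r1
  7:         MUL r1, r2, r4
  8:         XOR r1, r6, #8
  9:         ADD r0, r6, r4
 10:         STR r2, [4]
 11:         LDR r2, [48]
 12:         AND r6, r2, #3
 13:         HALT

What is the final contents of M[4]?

-7

MOV r6, #26 → r6=26
MOV r2, #-7 → r2=-7
MOV r4, #30 → r4=30
MOV r0, #38 → r0=38
MOV r1, #16 → r1=16
SUB r4, r6, r1 → r4=26-16=10
MUL r1, r2, r4 → r1=(-7)*10=-70
XOR r1, r6, #8 → r1=26^8=18
ADD r0, r6, r4 → r0=26+10=36
STR r2, [4] → M[4]=-7
LDR r2, [48] → r2=M[48]=9
AND r6, r2, #3 → r6=9&3=1
halt.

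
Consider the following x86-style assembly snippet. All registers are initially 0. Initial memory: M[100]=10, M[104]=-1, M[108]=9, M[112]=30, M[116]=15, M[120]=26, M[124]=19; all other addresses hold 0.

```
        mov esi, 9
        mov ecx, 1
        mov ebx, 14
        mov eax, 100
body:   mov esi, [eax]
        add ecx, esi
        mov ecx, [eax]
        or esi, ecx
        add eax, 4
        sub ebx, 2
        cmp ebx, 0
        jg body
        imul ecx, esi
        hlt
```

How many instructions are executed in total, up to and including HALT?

esi=9
ecx=1
ebx=14
eax=100
esi=M[100]=10
ecx=1+10=11
ecx=M[100]=10
esi=10|10=10
eax=100+4=104
ebx=14-2=12
cmp ebx, 0  (cmp 12,0)
jg body: taken
esi=M[104]=-1
ecx=10+(-1)=9
ecx=M[104]=-1
esi=(-1)|(-1)=-1
eax=104+4=108
ebx=12-2=10
cmp ebx, 0  (cmp 10,0)
jg body: taken
esi=M[108]=9
ecx=(-1)+9=8
ecx=M[108]=9
esi=9|9=9
eax=108+4=112
ebx=10-2=8
cmp ebx, 0  (cmp 8,0)
jg body: taken
esi=M[112]=30
ecx=9+30=39
ecx=M[112]=30
esi=30|30=30
eax=112+4=116
ebx=8-2=6
cmp ebx, 0  (cmp 6,0)
jg body: taken
esi=M[116]=15
ecx=30+15=45
ecx=M[116]=15
esi=15|15=15
eax=116+4=120
ebx=6-2=4
cmp ebx, 0  (cmp 4,0)
jg body: taken
esi=M[120]=26
ecx=15+26=41
ecx=M[120]=26
esi=26|26=26
eax=120+4=124
ebx=4-2=2
cmp ebx, 0  (cmp 2,0)
jg body: taken
esi=M[124]=19
ecx=26+19=45
ecx=M[124]=19
esi=19|19=19
eax=124+4=128
ebx=2-2=0
cmp ebx, 0  (cmp 0,0)
jg body: not taken
ecx=19*19=361
halt.
Total executed instructions: 62.

62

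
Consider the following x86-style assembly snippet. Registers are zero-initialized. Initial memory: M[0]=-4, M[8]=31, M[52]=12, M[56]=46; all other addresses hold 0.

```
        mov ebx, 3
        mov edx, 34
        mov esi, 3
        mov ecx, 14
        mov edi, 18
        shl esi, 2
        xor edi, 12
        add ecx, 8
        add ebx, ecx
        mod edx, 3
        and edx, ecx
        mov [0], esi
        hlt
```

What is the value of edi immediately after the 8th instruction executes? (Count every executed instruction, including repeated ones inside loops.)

30

after mov ebx, 3: ebx=3
after mov edx, 34: edx=34
after mov esi, 3: esi=3
after mov ecx, 14: ecx=14
after mov edi, 18: edi=18
after shl esi, 2: esi=3<<2=12
after xor edi, 12: edi=18^12=30
after add ecx, 8: ecx=14+8=22
After step 8: edi = 30.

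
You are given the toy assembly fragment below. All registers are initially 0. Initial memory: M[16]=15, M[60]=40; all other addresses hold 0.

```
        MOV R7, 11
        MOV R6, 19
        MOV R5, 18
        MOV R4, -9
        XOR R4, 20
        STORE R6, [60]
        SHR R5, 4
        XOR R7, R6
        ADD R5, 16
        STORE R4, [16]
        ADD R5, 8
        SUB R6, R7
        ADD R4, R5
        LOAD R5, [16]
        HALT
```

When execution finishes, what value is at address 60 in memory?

19

after MOV R7, 11: R7=11
after MOV R6, 19: R6=19
after MOV R5, 18: R5=18
after MOV R4, -9: R4=-9
after XOR R4, 20: R4=(-9)^20=-29
STORE R6, [60] → M[60]=19
after SHR R5, 4: R5=18>>4=1
after XOR R7, R6: R7=11^19=24
after ADD R5, 16: R5=1+16=17
STORE R4, [16] → M[16]=-29
after ADD R5, 8: R5=17+8=25
after SUB R6, R7: R6=19-24=-5
after ADD R4, R5: R4=(-29)+25=-4
after LOAD R5, [16]: R5=M[16]=-29
halt.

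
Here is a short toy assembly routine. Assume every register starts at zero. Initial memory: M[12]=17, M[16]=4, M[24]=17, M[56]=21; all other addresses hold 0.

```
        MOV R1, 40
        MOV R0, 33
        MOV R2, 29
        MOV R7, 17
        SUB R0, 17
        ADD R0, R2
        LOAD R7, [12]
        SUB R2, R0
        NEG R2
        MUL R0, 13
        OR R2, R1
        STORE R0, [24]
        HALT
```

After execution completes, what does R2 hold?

56

MOV R1, 40 → R1=40
MOV R0, 33 → R0=33
MOV R2, 29 → R2=29
MOV R7, 17 → R7=17
SUB R0, 17 → R0=33-17=16
ADD R0, R2 → R0=16+29=45
LOAD R7, [12] → R7=M[12]=17
SUB R2, R0 → R2=29-45=-16
NEG R2 → R2=-(-16)=16
MUL R0, 13 → R0=45*13=585
OR R2, R1 → R2=16|40=56
STORE R0, [24] → M[24]=585
halt.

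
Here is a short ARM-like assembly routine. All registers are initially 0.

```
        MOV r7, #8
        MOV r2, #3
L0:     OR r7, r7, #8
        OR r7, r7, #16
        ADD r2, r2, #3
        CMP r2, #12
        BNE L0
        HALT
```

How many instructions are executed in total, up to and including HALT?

after MOV r7, #8: r7=8
after MOV r2, #3: r2=3
after OR r7, r7, #8: r7=8|8=8
after OR r7, r7, #16: r7=8|16=24
after ADD r2, r2, #3: r2=3+3=6
CMP r2, #12  (cmp 6,12)
BNE L0: taken
after OR r7, r7, #8: r7=24|8=24
after OR r7, r7, #16: r7=24|16=24
after ADD r2, r2, #3: r2=6+3=9
CMP r2, #12  (cmp 9,12)
BNE L0: taken
after OR r7, r7, #8: r7=24|8=24
after OR r7, r7, #16: r7=24|16=24
after ADD r2, r2, #3: r2=9+3=12
CMP r2, #12  (cmp 12,12)
BNE L0: not taken
halt.
Total executed instructions: 18.

18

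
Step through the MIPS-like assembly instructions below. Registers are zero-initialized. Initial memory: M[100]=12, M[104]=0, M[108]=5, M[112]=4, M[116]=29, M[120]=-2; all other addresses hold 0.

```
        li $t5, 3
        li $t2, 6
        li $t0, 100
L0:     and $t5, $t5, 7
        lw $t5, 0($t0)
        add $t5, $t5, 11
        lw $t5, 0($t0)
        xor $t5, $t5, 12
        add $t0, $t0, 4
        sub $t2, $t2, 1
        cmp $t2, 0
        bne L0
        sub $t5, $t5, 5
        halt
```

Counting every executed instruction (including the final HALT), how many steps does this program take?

59

li $t5, 3 → $t5=3
li $t2, 6 → $t2=6
li $t0, 100 → $t0=100
and $t5, $t5, 7 → $t5=3&7=3
lw $t5, 0($t0) → $t5=M[100]=12
add $t5, $t5, 11 → $t5=12+11=23
lw $t5, 0($t0) → $t5=M[100]=12
xor $t5, $t5, 12 → $t5=12^12=0
add $t0, $t0, 4 → $t0=100+4=104
sub $t2, $t2, 1 → $t2=6-1=5
cmp $t2, 0  (cmp 5,0)
bne L0: taken
and $t5, $t5, 7 → $t5=0&7=0
lw $t5, 0($t0) → $t5=M[104]=0
add $t5, $t5, 11 → $t5=0+11=11
lw $t5, 0($t0) → $t5=M[104]=0
xor $t5, $t5, 12 → $t5=0^12=12
add $t0, $t0, 4 → $t0=104+4=108
sub $t2, $t2, 1 → $t2=5-1=4
cmp $t2, 0  (cmp 4,0)
bne L0: taken
and $t5, $t5, 7 → $t5=12&7=4
lw $t5, 0($t0) → $t5=M[108]=5
add $t5, $t5, 11 → $t5=5+11=16
lw $t5, 0($t0) → $t5=M[108]=5
xor $t5, $t5, 12 → $t5=5^12=9
add $t0, $t0, 4 → $t0=108+4=112
sub $t2, $t2, 1 → $t2=4-1=3
cmp $t2, 0  (cmp 3,0)
bne L0: taken
and $t5, $t5, 7 → $t5=9&7=1
lw $t5, 0($t0) → $t5=M[112]=4
add $t5, $t5, 11 → $t5=4+11=15
lw $t5, 0($t0) → $t5=M[112]=4
xor $t5, $t5, 12 → $t5=4^12=8
add $t0, $t0, 4 → $t0=112+4=116
sub $t2, $t2, 1 → $t2=3-1=2
cmp $t2, 0  (cmp 2,0)
bne L0: taken
and $t5, $t5, 7 → $t5=8&7=0
lw $t5, 0($t0) → $t5=M[116]=29
add $t5, $t5, 11 → $t5=29+11=40
lw $t5, 0($t0) → $t5=M[116]=29
xor $t5, $t5, 12 → $t5=29^12=17
add $t0, $t0, 4 → $t0=116+4=120
sub $t2, $t2, 1 → $t2=2-1=1
cmp $t2, 0  (cmp 1,0)
bne L0: taken
and $t5, $t5, 7 → $t5=17&7=1
lw $t5, 0($t0) → $t5=M[120]=-2
add $t5, $t5, 11 → $t5=(-2)+11=9
lw $t5, 0($t0) → $t5=M[120]=-2
xor $t5, $t5, 12 → $t5=(-2)^12=-14
add $t0, $t0, 4 → $t0=120+4=124
sub $t2, $t2, 1 → $t2=1-1=0
cmp $t2, 0  (cmp 0,0)
bne L0: not taken
sub $t5, $t5, 5 → $t5=(-14)-5=-19
halt.
Total executed instructions: 59.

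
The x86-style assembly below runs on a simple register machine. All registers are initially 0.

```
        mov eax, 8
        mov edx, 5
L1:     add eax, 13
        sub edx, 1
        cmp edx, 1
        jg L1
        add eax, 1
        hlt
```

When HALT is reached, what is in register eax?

61

mov eax, 8 → eax=8
mov edx, 5 → edx=5
add eax, 13 → eax=8+13=21
sub edx, 1 → edx=5-1=4
cmp edx, 1  (cmp 4,1)
jg L1: taken
add eax, 13 → eax=21+13=34
sub edx, 1 → edx=4-1=3
cmp edx, 1  (cmp 3,1)
jg L1: taken
add eax, 13 → eax=34+13=47
sub edx, 1 → edx=3-1=2
cmp edx, 1  (cmp 2,1)
jg L1: taken
add eax, 13 → eax=47+13=60
sub edx, 1 → edx=2-1=1
cmp edx, 1  (cmp 1,1)
jg L1: not taken
add eax, 1 → eax=60+1=61
halt.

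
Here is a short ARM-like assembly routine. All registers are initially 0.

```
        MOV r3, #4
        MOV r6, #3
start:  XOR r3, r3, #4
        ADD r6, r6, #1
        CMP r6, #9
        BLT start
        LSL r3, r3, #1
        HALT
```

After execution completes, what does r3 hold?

r3=4
r6=3
r3=4^4=0
r6=3+1=4
CMP r6, #9  (cmp 4,9)
BLT start: taken
r3=0^4=4
r6=4+1=5
CMP r6, #9  (cmp 5,9)
BLT start: taken
r3=4^4=0
r6=5+1=6
CMP r6, #9  (cmp 6,9)
BLT start: taken
r3=0^4=4
r6=6+1=7
CMP r6, #9  (cmp 7,9)
BLT start: taken
r3=4^4=0
r6=7+1=8
CMP r6, #9  (cmp 8,9)
BLT start: taken
r3=0^4=4
r6=8+1=9
CMP r6, #9  (cmp 9,9)
BLT start: not taken
r3=4<<1=8
halt.

8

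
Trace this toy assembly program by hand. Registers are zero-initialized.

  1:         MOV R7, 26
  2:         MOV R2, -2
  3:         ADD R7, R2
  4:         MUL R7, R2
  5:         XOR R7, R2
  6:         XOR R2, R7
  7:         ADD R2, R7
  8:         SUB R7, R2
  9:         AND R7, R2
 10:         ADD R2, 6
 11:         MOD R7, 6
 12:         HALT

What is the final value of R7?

MOV R7, 26 → R7=26
MOV R2, -2 → R2=-2
ADD R7, R2 → R7=26+(-2)=24
MUL R7, R2 → R7=24*(-2)=-48
XOR R7, R2 → R7=(-48)^(-2)=46
XOR R2, R7 → R2=(-2)^46=-48
ADD R2, R7 → R2=(-48)+46=-2
SUB R7, R2 → R7=46-(-2)=48
AND R7, R2 → R7=48&(-2)=48
ADD R2, 6 → R2=(-2)+6=4
MOD R7, 6 → R7=48%6=0
halt.

0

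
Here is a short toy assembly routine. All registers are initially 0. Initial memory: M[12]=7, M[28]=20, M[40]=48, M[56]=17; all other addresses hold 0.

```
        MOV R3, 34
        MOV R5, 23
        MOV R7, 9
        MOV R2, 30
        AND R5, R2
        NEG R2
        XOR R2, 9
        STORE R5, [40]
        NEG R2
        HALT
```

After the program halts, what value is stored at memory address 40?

22

MOV R3, 34 → R3=34
MOV R5, 23 → R5=23
MOV R7, 9 → R7=9
MOV R2, 30 → R2=30
AND R5, R2 → R5=23&30=22
NEG R2 → R2=-(30)=-30
XOR R2, 9 → R2=(-30)^9=-21
STORE R5, [40] → M[40]=22
NEG R2 → R2=-(-21)=21
halt.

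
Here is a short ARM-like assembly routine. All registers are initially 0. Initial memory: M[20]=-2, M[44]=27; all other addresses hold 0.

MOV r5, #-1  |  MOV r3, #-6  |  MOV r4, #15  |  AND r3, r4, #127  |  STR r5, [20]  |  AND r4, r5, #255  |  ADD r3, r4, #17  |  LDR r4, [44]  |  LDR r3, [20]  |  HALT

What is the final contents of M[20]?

-1

r5=-1
r3=-6
r4=15
r3=15&127=15
STR r5, [20] → M[20]=-1
r4=(-1)&255=255
r3=255+17=272
r4=M[44]=27
r3=M[20]=-1
halt.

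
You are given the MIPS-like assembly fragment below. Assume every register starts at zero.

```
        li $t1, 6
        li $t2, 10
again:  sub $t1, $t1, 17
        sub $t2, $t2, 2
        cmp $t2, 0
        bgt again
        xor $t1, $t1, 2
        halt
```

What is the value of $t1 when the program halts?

li $t1, 6 → $t1=6
li $t2, 10 → $t2=10
sub $t1, $t1, 17 → $t1=6-17=-11
sub $t2, $t2, 2 → $t2=10-2=8
cmp $t2, 0  (cmp 8,0)
bgt again: taken
sub $t1, $t1, 17 → $t1=(-11)-17=-28
sub $t2, $t2, 2 → $t2=8-2=6
cmp $t2, 0  (cmp 6,0)
bgt again: taken
sub $t1, $t1, 17 → $t1=(-28)-17=-45
sub $t2, $t2, 2 → $t2=6-2=4
cmp $t2, 0  (cmp 4,0)
bgt again: taken
sub $t1, $t1, 17 → $t1=(-45)-17=-62
sub $t2, $t2, 2 → $t2=4-2=2
cmp $t2, 0  (cmp 2,0)
bgt again: taken
sub $t1, $t1, 17 → $t1=(-62)-17=-79
sub $t2, $t2, 2 → $t2=2-2=0
cmp $t2, 0  (cmp 0,0)
bgt again: not taken
xor $t1, $t1, 2 → $t1=(-79)^2=-77
halt.

-77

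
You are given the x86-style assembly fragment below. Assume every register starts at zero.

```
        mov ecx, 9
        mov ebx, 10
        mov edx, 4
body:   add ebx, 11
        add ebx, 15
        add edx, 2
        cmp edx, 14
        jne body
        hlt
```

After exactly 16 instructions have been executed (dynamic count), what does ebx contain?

mov ecx, 9 → ecx=9
mov ebx, 10 → ebx=10
mov edx, 4 → edx=4
add ebx, 11 → ebx=10+11=21
add ebx, 15 → ebx=21+15=36
add edx, 2 → edx=4+2=6
cmp edx, 14  (cmp 6,14)
jne body: taken
add ebx, 11 → ebx=36+11=47
add ebx, 15 → ebx=47+15=62
add edx, 2 → edx=6+2=8
cmp edx, 14  (cmp 8,14)
jne body: taken
add ebx, 11 → ebx=62+11=73
add ebx, 15 → ebx=73+15=88
add edx, 2 → edx=8+2=10
After step 16: ebx = 88.

88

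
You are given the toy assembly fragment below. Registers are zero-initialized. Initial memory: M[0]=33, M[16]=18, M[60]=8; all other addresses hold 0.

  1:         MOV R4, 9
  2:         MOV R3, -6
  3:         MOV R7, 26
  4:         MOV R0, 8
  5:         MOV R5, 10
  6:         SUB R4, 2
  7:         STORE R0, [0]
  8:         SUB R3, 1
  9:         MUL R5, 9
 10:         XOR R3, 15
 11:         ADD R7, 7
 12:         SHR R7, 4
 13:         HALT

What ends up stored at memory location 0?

8

after MOV R4, 9: R4=9
after MOV R3, -6: R3=-6
after MOV R7, 26: R7=26
after MOV R0, 8: R0=8
after MOV R5, 10: R5=10
after SUB R4, 2: R4=9-2=7
STORE R0, [0] → M[0]=8
after SUB R3, 1: R3=(-6)-1=-7
after MUL R5, 9: R5=10*9=90
after XOR R3, 15: R3=(-7)^15=-10
after ADD R7, 7: R7=26+7=33
after SHR R7, 4: R7=33>>4=2
halt.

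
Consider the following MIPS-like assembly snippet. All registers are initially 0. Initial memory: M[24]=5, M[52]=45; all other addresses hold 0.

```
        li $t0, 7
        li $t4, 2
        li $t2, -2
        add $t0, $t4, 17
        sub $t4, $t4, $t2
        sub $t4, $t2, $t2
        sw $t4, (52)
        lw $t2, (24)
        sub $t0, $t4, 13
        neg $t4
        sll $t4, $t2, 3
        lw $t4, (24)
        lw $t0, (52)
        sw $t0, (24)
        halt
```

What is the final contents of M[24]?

0

$t0=7
$t4=2
$t2=-2
$t0=2+17=19
$t4=2-(-2)=4
$t4=(-2)-(-2)=0
sw $t4, (52) → M[52]=0
$t2=M[24]=5
$t0=0-13=-13
$t4=-(0)=0
$t4=5<<3=40
$t4=M[24]=5
$t0=M[52]=0
sw $t0, (24) → M[24]=0
halt.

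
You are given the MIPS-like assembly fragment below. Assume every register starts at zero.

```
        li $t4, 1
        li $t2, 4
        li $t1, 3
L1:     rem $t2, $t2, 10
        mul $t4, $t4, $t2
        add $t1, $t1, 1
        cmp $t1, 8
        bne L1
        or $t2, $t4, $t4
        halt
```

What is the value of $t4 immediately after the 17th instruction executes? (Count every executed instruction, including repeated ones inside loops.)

after li $t4, 1: $t4=1
after li $t2, 4: $t2=4
after li $t1, 3: $t1=3
after rem $t2, $t2, 10: $t2=4%10=4
after mul $t4, $t4, $t2: $t4=1*4=4
after add $t1, $t1, 1: $t1=3+1=4
cmp $t1, 8  (cmp 4,8)
bne L1: taken
after rem $t2, $t2, 10: $t2=4%10=4
after mul $t4, $t4, $t2: $t4=4*4=16
after add $t1, $t1, 1: $t1=4+1=5
cmp $t1, 8  (cmp 5,8)
bne L1: taken
after rem $t2, $t2, 10: $t2=4%10=4
after mul $t4, $t4, $t2: $t4=16*4=64
after add $t1, $t1, 1: $t1=5+1=6
cmp $t1, 8  (cmp 6,8)
After step 17: $t4 = 64.

64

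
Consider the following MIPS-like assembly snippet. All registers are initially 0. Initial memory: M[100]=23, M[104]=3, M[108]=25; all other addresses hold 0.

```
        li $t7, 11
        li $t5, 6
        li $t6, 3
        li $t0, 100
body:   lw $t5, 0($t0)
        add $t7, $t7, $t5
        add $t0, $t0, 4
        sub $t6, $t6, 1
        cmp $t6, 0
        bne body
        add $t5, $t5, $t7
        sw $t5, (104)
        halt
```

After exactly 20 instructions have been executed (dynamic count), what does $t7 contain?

62

$t7=11
$t5=6
$t6=3
$t0=100
$t5=M[100]=23
$t7=11+23=34
$t0=100+4=104
$t6=3-1=2
cmp $t6, 0  (cmp 2,0)
bne body: taken
$t5=M[104]=3
$t7=34+3=37
$t0=104+4=108
$t6=2-1=1
cmp $t6, 0  (cmp 1,0)
bne body: taken
$t5=M[108]=25
$t7=37+25=62
$t0=108+4=112
$t6=1-1=0
After step 20: $t7 = 62.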